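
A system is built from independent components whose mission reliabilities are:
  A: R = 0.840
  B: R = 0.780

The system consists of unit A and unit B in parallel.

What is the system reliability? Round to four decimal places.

Parallel (A and B): 1 − (1 − 0.840000)(1 − 0.780000) = 0.9648

0.9648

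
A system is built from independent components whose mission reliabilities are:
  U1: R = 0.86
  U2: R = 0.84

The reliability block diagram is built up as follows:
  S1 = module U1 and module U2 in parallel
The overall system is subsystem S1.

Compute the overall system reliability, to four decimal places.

0.9776

Parallel (U1 and U2): 1 − (1 − 0.860000)(1 − 0.840000) = 0.9776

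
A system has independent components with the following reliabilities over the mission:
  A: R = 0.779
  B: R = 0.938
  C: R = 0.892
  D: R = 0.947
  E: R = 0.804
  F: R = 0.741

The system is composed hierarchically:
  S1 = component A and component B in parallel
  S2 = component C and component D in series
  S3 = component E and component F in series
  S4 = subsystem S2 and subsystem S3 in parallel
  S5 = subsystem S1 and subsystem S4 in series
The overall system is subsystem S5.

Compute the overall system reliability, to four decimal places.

0.9244

Parallel (A and B): 1 − (1 − 0.779000)(1 − 0.938000) = 0.986298
Series (C and D): 0.892000 × 0.947000 = 0.844724
Series (E and F): 0.804000 × 0.741000 = 0.595764
Parallel ([0.844724] and [0.595764]): 1 − (1 − 0.844724)(1 − 0.595764) = 0.937232
Series ([0.986298] and [0.937232]): 0.986298 × 0.937232 = 0.9244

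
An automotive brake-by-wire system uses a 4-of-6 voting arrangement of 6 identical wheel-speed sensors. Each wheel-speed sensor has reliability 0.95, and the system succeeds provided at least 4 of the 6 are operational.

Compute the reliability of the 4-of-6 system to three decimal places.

R = Σ_{i=4}^{6} C(6,i) p^i (1−p)^{6−i} with p = 0.95
C(6,4)·0.95^4·0.05^2 = 0.03054
C(6,5)·0.95^5·0.05^1 = 0.23213
C(6,6)·0.95^6·0.05^0 = 0.73509
Sum = 0.998

0.998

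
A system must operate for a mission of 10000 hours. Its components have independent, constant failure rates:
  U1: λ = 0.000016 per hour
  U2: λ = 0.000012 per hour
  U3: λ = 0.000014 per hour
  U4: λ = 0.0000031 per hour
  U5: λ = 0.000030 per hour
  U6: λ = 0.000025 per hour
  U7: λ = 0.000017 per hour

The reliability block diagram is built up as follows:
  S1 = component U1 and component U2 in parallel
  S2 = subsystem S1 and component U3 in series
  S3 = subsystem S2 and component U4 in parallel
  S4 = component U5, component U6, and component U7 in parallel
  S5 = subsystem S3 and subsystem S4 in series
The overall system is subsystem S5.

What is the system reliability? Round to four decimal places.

R(U1) = exp(−0.000016 × 10000) = 0.852144
R(U2) = exp(−0.000012 × 10000) = 0.886920
R(U3) = exp(−0.000014 × 10000) = 0.869358
R(U4) = exp(−0.0000031 × 10000) = 0.969476
R(U5) = exp(−0.000030 × 10000) = 0.740818
R(U6) = exp(−0.000025 × 10000) = 0.778801
R(U7) = exp(−0.000017 × 10000) = 0.843665
Parallel (U1 and U2): 1 − (1 − 0.852144)(1 − 0.886920) = 0.983280
Series ([0.983280] and U3): 0.983280 × 0.869358 = 0.854822
Parallel ([0.854822] and U4): 1 − (1 − 0.854822)(1 − 0.969476) = 0.995569
Parallel (U5, U6, and U7): 1 − (1 − 0.740818)(1 − 0.778801)(1 − 0.843665) = 0.991037
Series ([0.995569] and [0.991037]): 0.995569 × 0.991037 = 0.9866

0.9866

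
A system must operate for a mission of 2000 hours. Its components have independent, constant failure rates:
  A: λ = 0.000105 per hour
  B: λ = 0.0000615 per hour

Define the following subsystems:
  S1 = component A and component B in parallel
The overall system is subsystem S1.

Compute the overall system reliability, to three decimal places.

0.978

R(A) = exp(−0.000105 × 2000) = 0.81058
R(B) = exp(−0.0000615 × 2000) = 0.88426
Parallel (A and B): 1 − (1 − 0.81058)(1 − 0.88426) = 0.978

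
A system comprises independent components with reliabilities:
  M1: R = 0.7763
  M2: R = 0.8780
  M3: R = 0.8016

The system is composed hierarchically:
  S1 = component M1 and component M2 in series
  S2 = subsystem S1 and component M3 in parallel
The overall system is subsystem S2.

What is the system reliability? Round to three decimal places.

0.937

Series (M1 and M2): 0.77630 × 0.87800 = 0.68159
Parallel ([0.68159] and M3): 1 − (1 − 0.68159)(1 − 0.80160) = 0.937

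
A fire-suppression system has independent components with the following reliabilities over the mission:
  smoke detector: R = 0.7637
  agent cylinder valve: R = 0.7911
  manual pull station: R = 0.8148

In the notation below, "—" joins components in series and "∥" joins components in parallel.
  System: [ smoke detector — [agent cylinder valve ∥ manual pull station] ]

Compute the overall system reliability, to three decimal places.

0.734

Parallel (agent cylinder valve and manual pull station): 1 − (1 − 0.79110)(1 − 0.81480) = 0.96131
Series (smoke detector and [0.96131]): 0.76370 × 0.96131 = 0.734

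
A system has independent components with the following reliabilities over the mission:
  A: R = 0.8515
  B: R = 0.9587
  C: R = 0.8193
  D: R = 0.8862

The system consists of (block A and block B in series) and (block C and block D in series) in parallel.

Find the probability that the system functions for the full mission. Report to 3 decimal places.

0.950

Series (A and B): 0.85150 × 0.95870 = 0.81633
Series (C and D): 0.81930 × 0.88620 = 0.72606
Parallel ([0.81633] and [0.72606]): 1 − (1 − 0.81633)(1 − 0.72606) = 0.950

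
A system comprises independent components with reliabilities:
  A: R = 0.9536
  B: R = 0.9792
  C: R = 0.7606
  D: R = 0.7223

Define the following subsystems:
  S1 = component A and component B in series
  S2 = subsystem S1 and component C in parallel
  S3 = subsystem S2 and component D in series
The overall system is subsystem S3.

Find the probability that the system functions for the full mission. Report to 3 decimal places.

Series (A and B): 0.95360 × 0.97920 = 0.93377
Parallel ([0.93377] and C): 1 − (1 − 0.93377)(1 − 0.76060) = 0.98414
Series ([0.98414] and D): 0.98414 × 0.72230 = 0.711

0.711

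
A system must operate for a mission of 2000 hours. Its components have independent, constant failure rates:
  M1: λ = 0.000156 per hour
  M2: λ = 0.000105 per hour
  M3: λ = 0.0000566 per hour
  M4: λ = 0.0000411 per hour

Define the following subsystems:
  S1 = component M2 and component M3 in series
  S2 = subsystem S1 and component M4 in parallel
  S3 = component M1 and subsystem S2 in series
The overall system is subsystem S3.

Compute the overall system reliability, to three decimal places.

R(M1) = exp(−0.000156 × 2000) = 0.73198
R(M2) = exp(−0.000105 × 2000) = 0.81058
R(M3) = exp(−0.0000566 × 2000) = 0.89297
R(M4) = exp(−0.0000411 × 2000) = 0.92109
Series (M2 and M3): 0.81058 × 0.89297 = 0.72382
Parallel ([0.72382] and M4): 1 − (1 − 0.72382)(1 − 0.92109) = 0.97821
Series (M1 and [0.97821]): 0.73198 × 0.97821 = 0.716

0.716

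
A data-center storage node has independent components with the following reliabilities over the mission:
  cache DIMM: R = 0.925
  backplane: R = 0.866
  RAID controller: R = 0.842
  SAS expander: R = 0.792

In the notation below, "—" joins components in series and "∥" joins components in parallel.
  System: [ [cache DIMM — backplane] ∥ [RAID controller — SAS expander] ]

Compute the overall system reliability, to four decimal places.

0.9337

Series (cache DIMM and backplane): 0.925000 × 0.866000 = 0.801050
Series (RAID controller and SAS expander): 0.842000 × 0.792000 = 0.666864
Parallel ([0.801050] and [0.666864]): 1 − (1 − 0.801050)(1 − 0.666864) = 0.9337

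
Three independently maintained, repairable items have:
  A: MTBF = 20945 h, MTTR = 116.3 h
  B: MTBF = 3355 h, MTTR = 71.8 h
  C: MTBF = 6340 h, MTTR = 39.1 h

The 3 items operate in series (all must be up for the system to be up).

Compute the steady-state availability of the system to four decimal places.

A(A) = MTBF/(MTBF+MTTR) = 20945/(20945+116.3) = 0.994478
A(B) = MTBF/(MTBF+MTTR) = 3355/(3355+71.8) = 0.979048
A(C) = MTBF/(MTBF+MTTR) = 6340/(6340+39.1) = 0.993871
Series availability: 0.994478 × 0.979048 × 0.993871 = 0.9677

0.9677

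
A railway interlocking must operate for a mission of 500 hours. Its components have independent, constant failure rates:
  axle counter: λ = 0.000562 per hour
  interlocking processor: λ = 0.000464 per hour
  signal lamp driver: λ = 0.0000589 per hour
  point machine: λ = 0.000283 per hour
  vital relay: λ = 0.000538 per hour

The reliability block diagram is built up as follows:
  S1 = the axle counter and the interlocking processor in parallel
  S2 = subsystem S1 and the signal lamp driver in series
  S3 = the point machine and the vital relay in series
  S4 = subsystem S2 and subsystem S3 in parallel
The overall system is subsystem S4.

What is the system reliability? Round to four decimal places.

0.9736

R(axle counter) = exp(−0.000562 × 500) = 0.755028
R(interlocking processor) = exp(−0.000464 × 500) = 0.792946
R(signal lamp driver) = exp(−0.0000589 × 500) = 0.970979
R(point machine) = exp(−0.000283 × 500) = 0.868055
R(vital relay) = exp(−0.000538 × 500) = 0.764143
Parallel (axle counter and interlocking processor): 1 − (1 − 0.755028)(1 − 0.792946) = 0.949278
Series ([0.949278] and signal lamp driver): 0.949278 × 0.970979 = 0.921729
Series (point machine and vital relay): 0.868055 × 0.764143 = 0.663318
Parallel ([0.921729] and [0.663318]): 1 − (1 − 0.921729)(1 − 0.663318) = 0.9736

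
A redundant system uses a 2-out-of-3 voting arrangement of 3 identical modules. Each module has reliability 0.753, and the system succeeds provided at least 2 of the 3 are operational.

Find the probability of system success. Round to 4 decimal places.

0.8471

R = Σ_{i=2}^{3} C(3,i) p^i (1−p)^{3−i} with p = 0.753
C(3,2)·0.753^2·0.247^1 = 0.420154
C(3,3)·0.753^3·0.247^0 = 0.426958
Sum = 0.8471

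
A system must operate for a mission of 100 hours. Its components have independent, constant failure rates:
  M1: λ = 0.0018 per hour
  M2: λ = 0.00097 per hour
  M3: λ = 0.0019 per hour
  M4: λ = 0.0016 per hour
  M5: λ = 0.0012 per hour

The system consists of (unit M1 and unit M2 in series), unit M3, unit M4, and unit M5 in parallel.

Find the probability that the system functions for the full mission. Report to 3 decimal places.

R(M1) = exp(−0.0018 × 100) = 0.83527
R(M2) = exp(−0.00097 × 100) = 0.90756
R(M3) = exp(−0.0019 × 100) = 0.82696
R(M4) = exp(−0.0016 × 100) = 0.85214
R(M5) = exp(−0.0012 × 100) = 0.88692
Series (M1 and M2): 0.83527 × 0.90756 = 0.75806
Parallel ([0.75806], M3, M4, and M5): 1 − (1 − 0.75806)(1 − 0.82696)(1 − 0.85214)(1 − 0.88692) = 0.999

0.999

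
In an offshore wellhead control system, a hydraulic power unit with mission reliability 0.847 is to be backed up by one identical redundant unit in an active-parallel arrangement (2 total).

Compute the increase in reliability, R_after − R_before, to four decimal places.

0.1296

R_before = 0.847
R_after = 1 − (1 − 0.847)^2 = 0.9766
ΔR = 0.9766 − 0.847 = 0.1296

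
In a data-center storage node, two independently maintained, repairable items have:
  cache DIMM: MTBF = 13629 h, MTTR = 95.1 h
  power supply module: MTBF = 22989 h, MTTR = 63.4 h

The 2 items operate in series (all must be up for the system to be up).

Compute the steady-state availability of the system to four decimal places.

A(cache DIMM) = MTBF/(MTBF+MTTR) = 13629/(13629+95.1) = 0.993071
A(power supply module) = MTBF/(MTBF+MTTR) = 22989/(22989+63.4) = 0.997250
Series availability: 0.993071 × 0.997250 = 0.9903

0.9903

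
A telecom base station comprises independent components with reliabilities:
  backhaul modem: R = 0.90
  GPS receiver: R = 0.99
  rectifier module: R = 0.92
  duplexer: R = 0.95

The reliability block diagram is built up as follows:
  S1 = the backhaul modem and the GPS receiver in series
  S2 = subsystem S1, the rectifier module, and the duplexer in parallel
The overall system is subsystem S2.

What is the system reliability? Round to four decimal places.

Series (backhaul modem and GPS receiver): 0.900000 × 0.990000 = 0.891000
Parallel ([0.891000], rectifier module, and duplexer): 1 − (1 − 0.891000)(1 − 0.920000)(1 − 0.950000) = 0.9996

0.9996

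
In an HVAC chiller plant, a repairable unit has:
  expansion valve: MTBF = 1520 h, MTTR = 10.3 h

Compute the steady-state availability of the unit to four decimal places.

0.9933

A(expansion valve) = MTBF/(MTBF+MTTR) = 1520/(1520+10.3) = 0.9933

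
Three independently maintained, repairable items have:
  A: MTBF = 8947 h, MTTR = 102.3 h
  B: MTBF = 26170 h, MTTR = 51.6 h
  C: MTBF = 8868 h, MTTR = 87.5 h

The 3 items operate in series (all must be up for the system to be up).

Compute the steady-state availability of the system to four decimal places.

0.9771

A(A) = MTBF/(MTBF+MTTR) = 8947/(8947+102.3) = 0.988695
A(B) = MTBF/(MTBF+MTTR) = 26170/(26170+51.6) = 0.998032
A(C) = MTBF/(MTBF+MTTR) = 8868/(8868+87.5) = 0.990229
Series availability: 0.988695 × 0.998032 × 0.990229 = 0.9771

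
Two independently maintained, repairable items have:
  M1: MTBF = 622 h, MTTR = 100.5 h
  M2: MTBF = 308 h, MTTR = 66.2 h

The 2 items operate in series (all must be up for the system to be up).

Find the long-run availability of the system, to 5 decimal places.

0.70860

A(M1) = MTBF/(MTBF+MTTR) = 622/(622+100.5) = 0.860900
A(M2) = MTBF/(MTBF+MTTR) = 308/(308+66.2) = 0.823089
Series availability: 0.860900 × 0.823089 = 0.70860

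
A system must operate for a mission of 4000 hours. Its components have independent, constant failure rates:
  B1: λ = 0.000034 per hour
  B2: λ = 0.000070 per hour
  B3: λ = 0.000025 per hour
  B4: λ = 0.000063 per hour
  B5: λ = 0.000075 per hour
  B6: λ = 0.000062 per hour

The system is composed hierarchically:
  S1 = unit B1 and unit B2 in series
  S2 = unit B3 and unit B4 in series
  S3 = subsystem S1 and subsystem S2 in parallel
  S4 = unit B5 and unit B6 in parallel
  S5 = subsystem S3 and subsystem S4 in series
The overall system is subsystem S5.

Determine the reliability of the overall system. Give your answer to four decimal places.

R(B1) = exp(−0.000034 × 4000) = 0.872843
R(B2) = exp(−0.000070 × 4000) = 0.755784
R(B3) = exp(−0.000025 × 4000) = 0.904837
R(B4) = exp(−0.000063 × 4000) = 0.777245
R(B5) = exp(−0.000075 × 4000) = 0.740818
R(B6) = exp(−0.000062 × 4000) = 0.780360
Series (B1 and B2): 0.872843 × 0.755784 = 0.659681
Series (B3 and B4): 0.904837 × 0.777245 = 0.703280
Parallel ([0.659681] and [0.703280]): 1 − (1 − 0.659681)(1 − 0.703280) = 0.899021
Parallel (B5 and B6): 1 − (1 − 0.740818)(1 − 0.780360) = 0.943073
Series ([0.899021] and [0.943073]): 0.899021 × 0.943073 = 0.8478

0.8478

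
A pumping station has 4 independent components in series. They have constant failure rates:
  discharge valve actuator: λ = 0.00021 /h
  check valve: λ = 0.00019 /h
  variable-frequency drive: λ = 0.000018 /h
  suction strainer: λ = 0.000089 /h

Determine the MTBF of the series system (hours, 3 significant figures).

Series of exponential components: λ_sys = Σ λ_i
λ_sys = 0.00021 + 0.00019 + 0.000018 + 0.000089 = 5.0700e-04 /h
MTBF = 1 / λ_sys = 1970 h

1970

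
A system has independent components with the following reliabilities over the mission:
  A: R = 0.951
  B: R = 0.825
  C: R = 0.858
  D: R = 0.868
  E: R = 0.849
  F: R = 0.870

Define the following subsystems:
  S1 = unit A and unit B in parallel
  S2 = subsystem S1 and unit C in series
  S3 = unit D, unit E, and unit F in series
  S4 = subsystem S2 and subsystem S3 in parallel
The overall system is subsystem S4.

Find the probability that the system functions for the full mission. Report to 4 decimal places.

0.9464

Parallel (A and B): 1 − (1 − 0.951000)(1 − 0.825000) = 0.991425
Series ([0.991425] and C): 0.991425 × 0.858000 = 0.850643
Series (D, E, and F): 0.868000 × 0.849000 × 0.870000 = 0.641131
Parallel ([0.850643] and [0.641131]): 1 − (1 − 0.850643)(1 − 0.641131) = 0.9464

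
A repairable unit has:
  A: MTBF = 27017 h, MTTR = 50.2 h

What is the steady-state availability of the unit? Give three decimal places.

0.998

A(A) = MTBF/(MTBF+MTTR) = 27017/(27017+50.2) = 0.998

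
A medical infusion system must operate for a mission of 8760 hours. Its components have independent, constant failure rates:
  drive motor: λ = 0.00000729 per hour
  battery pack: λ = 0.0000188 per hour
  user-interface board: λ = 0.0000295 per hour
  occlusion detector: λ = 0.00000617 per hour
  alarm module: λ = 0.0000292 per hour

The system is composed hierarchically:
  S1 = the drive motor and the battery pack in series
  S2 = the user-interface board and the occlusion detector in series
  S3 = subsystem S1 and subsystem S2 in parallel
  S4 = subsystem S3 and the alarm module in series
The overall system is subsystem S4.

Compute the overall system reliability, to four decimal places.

0.7318

R(drive motor) = exp(−0.00000729 × 8760) = 0.938136
R(battery pack) = exp(−0.0000188 × 8760) = 0.848158
R(user-interface board) = exp(−0.0000295 × 8760) = 0.772271
R(occlusion detector) = exp(−0.00000617 × 8760) = 0.947385
R(alarm module) = exp(−0.0000292 × 8760) = 0.774303
Series (drive motor and battery pack): 0.938136 × 0.848158 = 0.795688
Series (user-interface board and occlusion detector): 0.772271 × 0.947385 = 0.731638
Parallel ([0.795688] and [0.731638]): 1 − (1 − 0.795688)(1 − 0.731638) = 0.945170
Series ([0.945170] and alarm module): 0.945170 × 0.774303 = 0.7318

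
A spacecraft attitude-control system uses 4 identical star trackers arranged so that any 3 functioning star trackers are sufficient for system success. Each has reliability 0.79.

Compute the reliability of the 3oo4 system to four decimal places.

R = Σ_{i=3}^{4} C(4,i) p^i (1−p)^{4−i} with p = 0.79
C(4,3)·0.79^3·0.21^1 = 0.414153
C(4,4)·0.79^4·0.21^0 = 0.389501
Sum = 0.8037

0.8037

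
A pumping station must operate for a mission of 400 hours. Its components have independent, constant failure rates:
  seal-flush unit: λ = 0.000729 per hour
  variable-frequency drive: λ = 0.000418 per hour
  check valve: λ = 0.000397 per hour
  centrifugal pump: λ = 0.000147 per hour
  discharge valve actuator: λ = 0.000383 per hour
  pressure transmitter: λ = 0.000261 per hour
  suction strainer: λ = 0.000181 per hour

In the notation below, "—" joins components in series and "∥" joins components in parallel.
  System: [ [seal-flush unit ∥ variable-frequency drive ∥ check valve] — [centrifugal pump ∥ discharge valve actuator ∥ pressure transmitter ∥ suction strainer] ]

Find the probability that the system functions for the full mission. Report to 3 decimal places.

0.994

R(seal-flush unit) = exp(−0.000729 × 400) = 0.74707
R(variable-frequency drive) = exp(−0.000418 × 400) = 0.84603
R(check valve) = exp(−0.000397 × 400) = 0.85317
R(centrifugal pump) = exp(−0.000147 × 400) = 0.94290
R(discharge valve actuator) = exp(−0.000383 × 400) = 0.85796
R(pressure transmitter) = exp(−0.000261 × 400) = 0.90086
R(suction strainer) = exp(−0.000181 × 400) = 0.93016
Parallel (seal-flush unit, variable-frequency drive, and check valve): 1 − (1 − 0.74707)(1 − 0.84603)(1 − 0.85317) = 0.99428
Parallel (centrifugal pump, discharge valve actuator, pressure transmitter, and suction strainer): 1 − (1 − 0.94290)(1 − 0.85796)(1 − 0.90086)(1 − 0.93016) = 0.99994
Series ([0.99428] and [0.99994]): 0.99428 × 0.99994 = 0.994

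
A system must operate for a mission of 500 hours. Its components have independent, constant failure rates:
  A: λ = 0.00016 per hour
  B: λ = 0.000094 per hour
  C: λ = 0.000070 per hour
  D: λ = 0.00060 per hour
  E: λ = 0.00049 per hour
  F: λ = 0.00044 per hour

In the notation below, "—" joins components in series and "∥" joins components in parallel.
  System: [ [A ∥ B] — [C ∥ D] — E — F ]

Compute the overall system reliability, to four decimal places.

0.6203

R(A) = exp(−0.00016 × 500) = 0.923116
R(B) = exp(−0.000094 × 500) = 0.954087
R(C) = exp(−0.000070 × 500) = 0.965605
R(D) = exp(−0.00060 × 500) = 0.740818
R(E) = exp(−0.00049 × 500) = 0.782705
R(F) = exp(−0.00044 × 500) = 0.802519
Parallel (A and B): 1 − (1 − 0.923116)(1 − 0.954087) = 0.996470
Parallel (C and D): 1 − (1 − 0.965605)(1 − 0.740818) = 0.991085
Series ([0.996470], [0.991085], E, and F): 0.996470 × 0.991085 × 0.782705 × 0.802519 = 0.6203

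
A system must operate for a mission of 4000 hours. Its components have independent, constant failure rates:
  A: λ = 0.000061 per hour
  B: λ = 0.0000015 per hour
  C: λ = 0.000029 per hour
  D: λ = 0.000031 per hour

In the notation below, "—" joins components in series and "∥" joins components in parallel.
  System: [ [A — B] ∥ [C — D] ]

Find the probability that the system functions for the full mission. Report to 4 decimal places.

0.9528

R(A) = exp(−0.000061 × 4000) = 0.783488
R(B) = exp(−0.0000015 × 4000) = 0.994018
R(C) = exp(−0.000029 × 4000) = 0.890475
R(D) = exp(−0.000031 × 4000) = 0.883380
Series (A and B): 0.783488 × 0.994018 = 0.778801
Series (C and D): 0.890475 × 0.883380 = 0.786628
Parallel ([0.778801] and [0.786628]): 1 − (1 − 0.778801)(1 − 0.786628) = 0.9528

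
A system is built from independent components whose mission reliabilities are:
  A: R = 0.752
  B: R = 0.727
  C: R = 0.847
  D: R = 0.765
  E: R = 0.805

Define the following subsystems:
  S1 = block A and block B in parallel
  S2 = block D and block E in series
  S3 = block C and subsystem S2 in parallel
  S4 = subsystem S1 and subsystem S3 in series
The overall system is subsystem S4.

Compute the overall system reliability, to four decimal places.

0.8775

Parallel (A and B): 1 − (1 − 0.752000)(1 − 0.727000) = 0.932296
Series (D and E): 0.765000 × 0.805000 = 0.615825
Parallel (C and [0.615825]): 1 − (1 − 0.847000)(1 − 0.615825) = 0.941221
Series ([0.932296] and [0.941221]): 0.932296 × 0.941221 = 0.8775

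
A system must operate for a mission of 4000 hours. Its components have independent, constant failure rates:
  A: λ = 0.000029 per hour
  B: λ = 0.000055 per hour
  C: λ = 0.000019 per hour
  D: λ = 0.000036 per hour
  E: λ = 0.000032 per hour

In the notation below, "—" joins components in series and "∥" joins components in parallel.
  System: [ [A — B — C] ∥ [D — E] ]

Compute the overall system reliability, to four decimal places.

R(A) = exp(−0.000029 × 4000) = 0.890475
R(B) = exp(−0.000055 × 4000) = 0.802519
R(C) = exp(−0.000019 × 4000) = 0.926816
R(D) = exp(−0.000036 × 4000) = 0.865888
R(E) = exp(−0.000032 × 4000) = 0.879853
Series (A, B, and C): 0.890475 × 0.802519 × 0.926816 = 0.662324
Series (D and E): 0.865888 × 0.879853 = 0.761854
Parallel ([0.662324] and [0.761854]): 1 − (1 − 0.662324)(1 − 0.761854) = 0.9196

0.9196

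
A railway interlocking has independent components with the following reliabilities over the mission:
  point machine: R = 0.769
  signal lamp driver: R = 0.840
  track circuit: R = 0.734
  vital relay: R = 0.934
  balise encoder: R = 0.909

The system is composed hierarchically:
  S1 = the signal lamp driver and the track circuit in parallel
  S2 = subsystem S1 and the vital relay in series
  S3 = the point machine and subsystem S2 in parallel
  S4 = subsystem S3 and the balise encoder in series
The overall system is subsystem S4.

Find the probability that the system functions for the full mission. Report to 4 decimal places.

0.8868

Parallel (signal lamp driver and track circuit): 1 − (1 − 0.840000)(1 − 0.734000) = 0.957440
Series ([0.957440] and vital relay): 0.957440 × 0.934000 = 0.894249
Parallel (point machine and [0.894249]): 1 − (1 − 0.769000)(1 − 0.894249) = 0.975572
Series ([0.975572] and balise encoder): 0.975572 × 0.909000 = 0.8868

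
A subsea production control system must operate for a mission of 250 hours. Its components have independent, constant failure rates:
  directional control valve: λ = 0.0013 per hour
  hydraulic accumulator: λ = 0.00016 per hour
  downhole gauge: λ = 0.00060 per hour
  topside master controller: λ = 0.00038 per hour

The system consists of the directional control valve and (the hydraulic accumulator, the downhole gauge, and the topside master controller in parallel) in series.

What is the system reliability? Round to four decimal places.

0.7222

R(directional control valve) = exp(−0.0013 × 250) = 0.722527
R(hydraulic accumulator) = exp(−0.00016 × 250) = 0.960789
R(downhole gauge) = exp(−0.00060 × 250) = 0.860708
R(topside master controller) = exp(−0.00038 × 250) = 0.909373
Parallel (hydraulic accumulator, downhole gauge, and topside master controller): 1 − (1 − 0.960789)(1 − 0.860708)(1 − 0.909373) = 0.999505
Series (directional control valve and [0.999505]): 0.722527 × 0.999505 = 0.7222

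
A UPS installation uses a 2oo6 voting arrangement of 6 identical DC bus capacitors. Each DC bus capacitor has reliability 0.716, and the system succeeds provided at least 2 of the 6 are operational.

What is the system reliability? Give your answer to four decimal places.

0.9915

R = Σ_{i=2}^{6} C(6,i) p^i (1−p)^{6−i} with p = 0.716
C(6,2)·0.716^2·0.284^4 = 0.050025
C(6,3)·0.716^3·0.284^3 = 0.168161
C(6,4)·0.716^4·0.284^2 = 0.317966
C(6,5)·0.716^5·0.284^1 = 0.320653
C(6,6)·0.716^6·0.284^0 = 0.134734
Sum = 0.9915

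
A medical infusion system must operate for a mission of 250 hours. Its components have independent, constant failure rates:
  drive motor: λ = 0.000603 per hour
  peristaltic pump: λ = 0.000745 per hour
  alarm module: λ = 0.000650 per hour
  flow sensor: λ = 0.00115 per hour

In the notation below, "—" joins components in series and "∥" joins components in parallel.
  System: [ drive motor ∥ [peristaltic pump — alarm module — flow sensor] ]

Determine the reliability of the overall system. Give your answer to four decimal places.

R(drive motor) = exp(−0.000603 × 250) = 0.860063
R(peristaltic pump) = exp(−0.000745 × 250) = 0.830066
R(alarm module) = exp(−0.000650 × 250) = 0.850016
R(flow sensor) = exp(−0.00115 × 250) = 0.750137
Series (peristaltic pump, alarm module, and flow sensor): 0.830066 × 0.850016 × 0.750137 = 0.529274
Parallel (drive motor and [0.529274]): 1 − (1 − 0.860063)(1 − 0.529274) = 0.9341

0.9341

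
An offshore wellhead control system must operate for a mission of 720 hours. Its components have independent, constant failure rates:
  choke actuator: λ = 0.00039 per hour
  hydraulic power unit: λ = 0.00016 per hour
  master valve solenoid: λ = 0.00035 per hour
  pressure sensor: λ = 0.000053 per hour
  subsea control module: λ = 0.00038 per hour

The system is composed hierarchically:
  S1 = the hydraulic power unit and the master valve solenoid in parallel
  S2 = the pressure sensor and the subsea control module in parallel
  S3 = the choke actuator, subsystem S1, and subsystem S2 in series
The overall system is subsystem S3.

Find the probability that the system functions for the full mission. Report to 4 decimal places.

R(choke actuator) = exp(−0.00039 × 720) = 0.755179
R(hydraulic power unit) = exp(−0.00016 × 720) = 0.891188
R(master valve solenoid) = exp(−0.00035 × 720) = 0.777245
R(pressure sensor) = exp(−0.000053 × 720) = 0.962559
R(subsea control module) = exp(−0.00038 × 720) = 0.760636
Parallel (hydraulic power unit and master valve solenoid): 1 − (1 − 0.891188)(1 − 0.777245) = 0.975762
Parallel (pressure sensor and subsea control module): 1 − (1 − 0.962559)(1 − 0.760636) = 0.991038
Series (choke actuator, [0.975762], and [0.991038]): 0.755179 × 0.975762 × 0.991038 = 0.7303

0.7303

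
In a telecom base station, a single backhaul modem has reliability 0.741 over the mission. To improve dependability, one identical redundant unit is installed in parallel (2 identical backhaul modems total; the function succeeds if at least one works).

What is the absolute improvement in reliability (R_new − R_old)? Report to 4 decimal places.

R_before = 0.741
R_after = 1 − (1 − 0.741)^2 = 0.9329
ΔR = 0.9329 − 0.741 = 0.1919

0.1919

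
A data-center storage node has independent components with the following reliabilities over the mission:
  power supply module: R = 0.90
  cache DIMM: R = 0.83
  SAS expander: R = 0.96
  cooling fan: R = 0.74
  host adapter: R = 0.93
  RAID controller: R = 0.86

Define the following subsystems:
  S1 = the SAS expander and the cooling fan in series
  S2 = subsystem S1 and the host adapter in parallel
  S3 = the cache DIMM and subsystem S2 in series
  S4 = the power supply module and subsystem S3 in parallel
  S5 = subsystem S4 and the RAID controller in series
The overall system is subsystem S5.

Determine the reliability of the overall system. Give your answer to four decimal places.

Series (SAS expander and cooling fan): 0.960000 × 0.740000 = 0.710400
Parallel ([0.710400] and host adapter): 1 − (1 − 0.710400)(1 − 0.930000) = 0.979728
Series (cache DIMM and [0.979728]): 0.830000 × 0.979728 = 0.813174
Parallel (power supply module and [0.813174]): 1 − (1 − 0.900000)(1 − 0.813174) = 0.981317
Series ([0.981317] and RAID controller): 0.981317 × 0.860000 = 0.8439

0.8439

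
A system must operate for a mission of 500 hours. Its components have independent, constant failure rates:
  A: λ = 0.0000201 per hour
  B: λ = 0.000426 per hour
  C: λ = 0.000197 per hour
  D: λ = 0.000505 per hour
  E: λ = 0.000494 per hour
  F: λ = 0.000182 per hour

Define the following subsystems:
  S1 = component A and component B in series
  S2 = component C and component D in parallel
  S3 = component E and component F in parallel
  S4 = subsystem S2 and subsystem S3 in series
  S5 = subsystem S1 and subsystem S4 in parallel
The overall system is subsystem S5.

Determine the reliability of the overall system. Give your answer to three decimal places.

0.992

R(A) = exp(−0.0000201 × 500) = 0.99000
R(B) = exp(−0.000426 × 500) = 0.80816
R(C) = exp(−0.000197 × 500) = 0.90620
R(D) = exp(−0.000505 × 500) = 0.77686
R(E) = exp(−0.000494 × 500) = 0.78114
R(F) = exp(−0.000182 × 500) = 0.91302
Series (A and B): 0.99000 × 0.80816 = 0.80008
Parallel (C and D): 1 − (1 − 0.90620)(1 − 0.77686) = 0.97907
Parallel (E and F): 1 − (1 − 0.78114)(1 − 0.91302) = 0.98096
Series ([0.97907] and [0.98096]): 0.97907 × 0.98096 = 0.96043
Parallel ([0.80008] and [0.96043]): 1 − (1 − 0.80008)(1 − 0.96043) = 0.992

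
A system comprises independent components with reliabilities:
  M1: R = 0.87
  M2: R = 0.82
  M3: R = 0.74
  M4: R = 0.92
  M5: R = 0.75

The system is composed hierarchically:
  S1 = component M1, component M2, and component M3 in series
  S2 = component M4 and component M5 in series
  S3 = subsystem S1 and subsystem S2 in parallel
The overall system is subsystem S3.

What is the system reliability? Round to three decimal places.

0.854

Series (M1, M2, and M3): 0.87000 × 0.82000 × 0.74000 = 0.52792
Series (M4 and M5): 0.92000 × 0.75000 = 0.69000
Parallel ([0.52792] and [0.69000]): 1 − (1 − 0.52792)(1 − 0.69000) = 0.854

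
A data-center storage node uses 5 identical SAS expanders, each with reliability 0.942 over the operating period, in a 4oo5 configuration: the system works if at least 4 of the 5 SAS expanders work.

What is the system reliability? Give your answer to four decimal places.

0.9701

R = Σ_{i=4}^{5} C(5,i) p^i (1−p)^{5−i} with p = 0.942
C(5,4)·0.942^4·0.058^1 = 0.228350
C(5,5)·0.942^5·0.058^0 = 0.741745
Sum = 0.9701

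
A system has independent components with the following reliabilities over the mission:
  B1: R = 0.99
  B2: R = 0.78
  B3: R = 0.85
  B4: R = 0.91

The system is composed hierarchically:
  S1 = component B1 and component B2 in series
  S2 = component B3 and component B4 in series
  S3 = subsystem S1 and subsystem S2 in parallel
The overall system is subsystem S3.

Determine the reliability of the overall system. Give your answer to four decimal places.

Series (B1 and B2): 0.990000 × 0.780000 = 0.772200
Series (B3 and B4): 0.850000 × 0.910000 = 0.773500
Parallel ([0.772200] and [0.773500]): 1 − (1 − 0.772200)(1 − 0.773500) = 0.9484

0.9484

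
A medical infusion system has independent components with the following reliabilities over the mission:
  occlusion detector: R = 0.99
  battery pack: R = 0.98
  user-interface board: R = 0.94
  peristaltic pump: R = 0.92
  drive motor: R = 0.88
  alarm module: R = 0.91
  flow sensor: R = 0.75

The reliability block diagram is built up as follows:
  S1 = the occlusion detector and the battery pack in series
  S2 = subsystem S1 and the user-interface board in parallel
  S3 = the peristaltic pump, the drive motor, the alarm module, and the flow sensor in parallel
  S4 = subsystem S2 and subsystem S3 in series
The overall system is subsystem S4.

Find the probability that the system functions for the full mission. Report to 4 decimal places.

0.9980

Series (occlusion detector and battery pack): 0.990000 × 0.980000 = 0.970200
Parallel ([0.970200] and user-interface board): 1 − (1 − 0.970200)(1 − 0.940000) = 0.998212
Parallel (peristaltic pump, drive motor, alarm module, and flow sensor): 1 − (1 − 0.920000)(1 − 0.880000)(1 − 0.910000)(1 − 0.750000) = 0.999784
Series ([0.998212] and [0.999784]): 0.998212 × 0.999784 = 0.9980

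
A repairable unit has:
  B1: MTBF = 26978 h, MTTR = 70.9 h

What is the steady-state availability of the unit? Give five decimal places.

A(B1) = MTBF/(MTBF+MTTR) = 26978/(26978+70.9) = 0.99738

0.99738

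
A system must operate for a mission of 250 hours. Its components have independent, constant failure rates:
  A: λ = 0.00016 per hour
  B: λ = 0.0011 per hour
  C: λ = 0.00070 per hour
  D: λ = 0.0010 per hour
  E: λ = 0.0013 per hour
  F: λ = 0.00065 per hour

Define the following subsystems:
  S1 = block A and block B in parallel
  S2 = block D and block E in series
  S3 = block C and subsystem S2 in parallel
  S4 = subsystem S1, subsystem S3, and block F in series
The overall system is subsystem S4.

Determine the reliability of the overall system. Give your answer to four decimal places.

0.7829

R(A) = exp(−0.00016 × 250) = 0.960789
R(B) = exp(−0.0011 × 250) = 0.759572
R(C) = exp(−0.00070 × 250) = 0.839457
R(D) = exp(−0.0010 × 250) = 0.778801
R(E) = exp(−0.0013 × 250) = 0.722527
R(F) = exp(−0.00065 × 250) = 0.850016
Parallel (A and B): 1 − (1 − 0.960789)(1 − 0.759572) = 0.990573
Series (D and E): 0.778801 × 0.722527 = 0.562705
Parallel (C and [0.562705]): 1 − (1 − 0.839457)(1 − 0.562705) = 0.929795
Series ([0.990573], [0.929795], and F): 0.990573 × 0.929795 × 0.850016 = 0.7829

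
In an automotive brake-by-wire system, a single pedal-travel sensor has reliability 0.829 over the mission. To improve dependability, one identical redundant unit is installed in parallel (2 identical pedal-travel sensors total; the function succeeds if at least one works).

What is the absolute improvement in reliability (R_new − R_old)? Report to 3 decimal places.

R_before = 0.829
R_after = 1 − (1 − 0.829)^2 = 0.971
ΔR = 0.971 − 0.829 = 0.142

0.142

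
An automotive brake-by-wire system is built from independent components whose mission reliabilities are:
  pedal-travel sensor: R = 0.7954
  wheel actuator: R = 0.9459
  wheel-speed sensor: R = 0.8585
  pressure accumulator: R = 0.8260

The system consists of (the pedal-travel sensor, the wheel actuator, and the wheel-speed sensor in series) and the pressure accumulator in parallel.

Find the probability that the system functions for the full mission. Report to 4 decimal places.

Series (pedal-travel sensor, wheel actuator, and wheel-speed sensor): 0.795400 × 0.945900 × 0.858500 = 0.645909
Parallel ([0.645909] and pressure accumulator): 1 − (1 − 0.645909)(1 − 0.826000) = 0.9384

0.9384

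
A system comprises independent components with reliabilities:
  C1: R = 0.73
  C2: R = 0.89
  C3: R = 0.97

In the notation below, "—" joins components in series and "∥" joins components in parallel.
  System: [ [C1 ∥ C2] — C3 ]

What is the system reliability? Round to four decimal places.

0.9412

Parallel (C1 and C2): 1 − (1 − 0.730000)(1 − 0.890000) = 0.970300
Series ([0.970300] and C3): 0.970300 × 0.970000 = 0.9412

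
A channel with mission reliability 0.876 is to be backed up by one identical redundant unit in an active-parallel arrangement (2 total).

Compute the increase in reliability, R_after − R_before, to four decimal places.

R_before = 0.876
R_after = 1 − (1 − 0.876)^2 = 0.9846
ΔR = 0.9846 − 0.876 = 0.1086

0.1086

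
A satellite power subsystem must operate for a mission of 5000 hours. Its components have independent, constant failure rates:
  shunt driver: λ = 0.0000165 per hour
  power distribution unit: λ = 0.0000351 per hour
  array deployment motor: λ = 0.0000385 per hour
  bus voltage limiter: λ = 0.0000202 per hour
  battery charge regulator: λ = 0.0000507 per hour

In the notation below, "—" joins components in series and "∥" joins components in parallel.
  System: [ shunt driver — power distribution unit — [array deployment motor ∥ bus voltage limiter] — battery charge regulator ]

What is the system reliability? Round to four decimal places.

R(shunt driver) = exp(−0.0000165 × 5000) = 0.920811
R(power distribution unit) = exp(−0.0000351 × 5000) = 0.839037
R(array deployment motor) = exp(−0.0000385 × 5000) = 0.824894
R(bus voltage limiter) = exp(−0.0000202 × 5000) = 0.903933
R(battery charge regulator) = exp(−0.0000507 × 5000) = 0.776080
Parallel (array deployment motor and bus voltage limiter): 1 − (1 − 0.824894)(1 − 0.903933) = 0.983178
Series (shunt driver, power distribution unit, [0.983178], and battery charge regulator): 0.920811 × 0.839037 × 0.983178 × 0.776080 = 0.5895

0.5895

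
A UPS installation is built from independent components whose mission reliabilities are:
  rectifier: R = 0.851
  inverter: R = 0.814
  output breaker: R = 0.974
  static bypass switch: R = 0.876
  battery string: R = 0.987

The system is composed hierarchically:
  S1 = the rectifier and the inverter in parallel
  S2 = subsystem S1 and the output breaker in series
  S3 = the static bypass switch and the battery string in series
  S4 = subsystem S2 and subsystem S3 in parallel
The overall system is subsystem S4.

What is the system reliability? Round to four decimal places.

Parallel (rectifier and inverter): 1 − (1 − 0.851000)(1 − 0.814000) = 0.972286
Series ([0.972286] and output breaker): 0.972286 × 0.974000 = 0.947007
Series (static bypass switch and battery string): 0.876000 × 0.987000 = 0.864612
Parallel ([0.947007] and [0.864612]): 1 − (1 − 0.947007)(1 − 0.864612) = 0.9928

0.9928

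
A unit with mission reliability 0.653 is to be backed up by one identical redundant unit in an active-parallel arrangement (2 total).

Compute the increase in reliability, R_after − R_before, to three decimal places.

R_before = 0.653
R_after = 1 − (1 − 0.653)^2 = 0.880
ΔR = 0.880 − 0.653 = 0.227

0.227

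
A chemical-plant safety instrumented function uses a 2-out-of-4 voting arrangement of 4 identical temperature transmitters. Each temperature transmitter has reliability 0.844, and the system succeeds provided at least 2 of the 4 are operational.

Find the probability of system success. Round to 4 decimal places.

R = Σ_{i=2}^{4} C(4,i) p^i (1−p)^{4−i} with p = 0.844
C(4,2)·0.844^2·0.156^2 = 0.104012
C(4,3)·0.844^3·0.156^1 = 0.375156
C(4,4)·0.844^4·0.156^0 = 0.507423
Sum = 0.9866

0.9866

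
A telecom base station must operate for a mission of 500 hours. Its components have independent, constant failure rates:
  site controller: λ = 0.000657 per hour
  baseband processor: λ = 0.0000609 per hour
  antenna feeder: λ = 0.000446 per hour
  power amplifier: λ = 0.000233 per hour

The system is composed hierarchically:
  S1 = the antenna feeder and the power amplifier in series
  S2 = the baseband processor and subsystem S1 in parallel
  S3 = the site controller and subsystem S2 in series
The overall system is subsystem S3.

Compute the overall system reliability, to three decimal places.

0.714

R(site controller) = exp(−0.000657 × 500) = 0.72000
R(baseband processor) = exp(−0.0000609 × 500) = 0.97001
R(antenna feeder) = exp(−0.000446 × 500) = 0.80011
R(power amplifier) = exp(−0.000233 × 500) = 0.89003
Series (antenna feeder and power amplifier): 0.80011 × 0.89003 = 0.71212
Parallel (baseband processor and [0.71212]): 1 − (1 − 0.97001)(1 − 0.71212) = 0.99137
Series (site controller and [0.99137]): 0.72000 × 0.99137 = 0.714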